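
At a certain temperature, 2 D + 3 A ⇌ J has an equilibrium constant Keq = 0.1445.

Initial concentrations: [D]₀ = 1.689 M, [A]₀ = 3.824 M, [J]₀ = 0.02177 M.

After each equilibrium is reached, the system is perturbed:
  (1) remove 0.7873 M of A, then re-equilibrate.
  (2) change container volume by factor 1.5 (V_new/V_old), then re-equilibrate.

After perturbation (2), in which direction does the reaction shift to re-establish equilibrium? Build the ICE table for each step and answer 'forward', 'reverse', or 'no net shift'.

Direction: reverse

Q₀ = 1.3647e-04 vs Keq = 0.1445 ⇒ Q<K, forward
Step 1:
                  D         A         J
  I           1.689     3.824   0.02177
  C          -1.083    -1.625    0.5417
  E          0.6056     2.199    0.5635
  solve Keq expr → x = 0.5417; check Q = 0.1445
Then remove 0.7873 M of A.
Step 2:
                  D         A         J
  I          0.6056     1.412    0.5635
  C          0.1977    0.2965  -0.09883
  E          0.8033     1.708    0.4646
  solve Keq expr → x = -0.09883; check Q = 0.1445
Then change container volume by factor 1.5 (V_new/V_old).
Step 3:
                  D         A         J
  I          0.5355     1.139    0.3098
  C          0.1874     0.281  -0.09368
  E          0.7229      1.42    0.2161
  solve Keq expr → x = -0.09368; check Q = 0.1445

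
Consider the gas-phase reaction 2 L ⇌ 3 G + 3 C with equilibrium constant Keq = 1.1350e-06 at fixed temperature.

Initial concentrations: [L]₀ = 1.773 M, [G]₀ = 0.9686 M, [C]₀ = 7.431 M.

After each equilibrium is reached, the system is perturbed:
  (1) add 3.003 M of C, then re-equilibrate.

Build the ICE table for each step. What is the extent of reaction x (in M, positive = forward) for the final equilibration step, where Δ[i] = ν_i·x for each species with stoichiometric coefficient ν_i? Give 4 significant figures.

x = -3.0701e-04 M

Q₀ = 118.6 vs Keq = 1.1350e-06 ⇒ Q>K, reverse
Step 1:
                    L           G           C
  Initial       1.773      0.9686       7.431
  Change       0.6438     -0.9657     -0.9657
  Equil         2.417    0.002906       6.465
  solve Keq expr → x = -0.3219; check Q = 1.1350e-06
Then add 3.003 M of C.
Step 2:
                    L           G           C
  Initial       2.417    0.002906       9.468
  Change   6.1401e-04 -9.2102e-04 -9.2102e-04
  Equil         2.417    0.001985       9.467
  solve Keq expr → x = -3.0701e-04; check Q = 1.1350e-06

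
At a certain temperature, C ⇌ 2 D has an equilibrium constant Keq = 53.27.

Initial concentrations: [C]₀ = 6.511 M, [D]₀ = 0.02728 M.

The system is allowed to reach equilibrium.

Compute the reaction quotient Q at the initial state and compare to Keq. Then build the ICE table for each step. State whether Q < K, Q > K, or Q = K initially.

Q₀ = 1.1430e-04 vs Keq = 53.27 ⇒ Q<K, forward
Step 1:
                  C         D
  I           6.511   0.02728
  C          -4.783     9.566
  E           1.728     9.594
  solve Keq expr → x = 4.783; check Q = 53.27

Q₀ = 1.1430e-04; Q < K (proceeds forward)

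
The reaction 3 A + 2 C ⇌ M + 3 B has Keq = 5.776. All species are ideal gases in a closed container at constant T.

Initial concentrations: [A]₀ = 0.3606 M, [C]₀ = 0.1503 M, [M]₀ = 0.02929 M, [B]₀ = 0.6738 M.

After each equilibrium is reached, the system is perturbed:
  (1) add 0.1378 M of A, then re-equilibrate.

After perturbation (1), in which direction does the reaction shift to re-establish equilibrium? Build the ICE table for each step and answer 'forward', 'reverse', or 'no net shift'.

Q₀ = 8.459 vs Keq = 5.776 ⇒ Q>K, reverse
Step 1:
                    A           C           M           B
  init         0.3606      0.1503     0.02929      0.6738
  Δ           0.01138    0.007587   -0.003793    -0.01138
  eq            0.372      0.1579      0.0255      0.6624
  solve Keq expr → x = -0.003793; check Q = 5.776
Then add 0.1378 M of A.
Step 2:
                    A           C           M           B
  init         0.5098      0.1579      0.0255      0.6624
  Δ          -0.03097    -0.02065     0.01032     0.03097
  eq           0.4788      0.1372     0.03582      0.6934
  solve Keq expr → x = 0.01032; check Q = 5.776

Direction: forward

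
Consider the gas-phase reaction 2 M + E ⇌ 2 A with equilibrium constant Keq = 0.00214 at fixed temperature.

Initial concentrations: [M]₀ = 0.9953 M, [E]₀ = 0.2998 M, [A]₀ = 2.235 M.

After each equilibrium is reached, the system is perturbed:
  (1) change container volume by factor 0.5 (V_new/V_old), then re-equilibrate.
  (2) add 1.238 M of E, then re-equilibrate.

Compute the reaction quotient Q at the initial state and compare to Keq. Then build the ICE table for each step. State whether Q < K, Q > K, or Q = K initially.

Q₀ = 16.82; Q > K (proceeds reverse)

Q₀ = 16.82 vs Keq = 0.00214 ⇒ Q>K, reverse
Step 1:
                   M          E          A
  I           0.9953     0.2998      2.235
  C            2.071      1.036     -2.071
  E            3.066      1.335     0.1639
  solve Keq expr → x = -1.036; check Q = 0.00214
Then change container volume by factor 0.5 (V_new/V_old).
Step 2:
                   M          E          A
  I            6.133      2.671     0.3278
  C          -0.1214   -0.06071     0.1214
  E            6.011       2.61     0.4493
  solve Keq expr → x = 0.06071; check Q = 0.00214
Then add 1.238 M of E.
Step 3:
                   M          E          A
  I            6.011      3.848     0.4493
  C         -0.08549   -0.04274    0.08549
  E            5.926      3.805     0.5347
  solve Keq expr → x = 0.04274; check Q = 0.00214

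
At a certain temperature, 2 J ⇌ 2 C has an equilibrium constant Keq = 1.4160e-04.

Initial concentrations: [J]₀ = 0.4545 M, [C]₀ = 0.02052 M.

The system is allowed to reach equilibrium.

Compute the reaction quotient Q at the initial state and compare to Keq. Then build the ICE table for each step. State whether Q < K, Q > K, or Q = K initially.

Q₀ = 0.002038 vs Keq = 1.4160e-04 ⇒ Q>K, reverse
Step 1:
                    J           C
  init         0.4545     0.02052
  Δ           0.01493    -0.01493
  eq           0.4694    0.005586
  solve Keq expr → x = -0.007467; check Q = 1.4160e-04

Q₀ = 0.002038; Q > K (proceeds reverse)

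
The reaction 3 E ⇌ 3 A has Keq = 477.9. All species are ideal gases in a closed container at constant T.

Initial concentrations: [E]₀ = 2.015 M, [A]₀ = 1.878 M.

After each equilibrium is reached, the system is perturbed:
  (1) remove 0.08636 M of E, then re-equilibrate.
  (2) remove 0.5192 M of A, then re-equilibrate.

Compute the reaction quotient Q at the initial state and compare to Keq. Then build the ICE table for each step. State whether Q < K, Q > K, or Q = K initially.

Q₀ = 0.8096; Q < K (proceeds forward)

Q₀ = 0.8096 vs Keq = 477.9 ⇒ Q<K, forward
Step 1:
                   E          A
  Initial      2.015      1.878
  Change      -1.574      1.574
  Equil       0.4415      3.452
  solve Keq expr → x = 0.5245; check Q = 477.9
Then remove 0.08636 M of E.
Step 2:
                   E          A
  Initial     0.3551      3.452
  Change     0.07657   -0.07657
  Equil       0.4317      3.375
  solve Keq expr → x = -0.02552; check Q = 477.9
Then remove 0.5192 M of A.
Step 3:
                   E          A
  Initial     0.4317      2.856
  Change    -0.05888    0.05888
  Equil       0.3728      2.915
  solve Keq expr → x = 0.01963; check Q = 477.9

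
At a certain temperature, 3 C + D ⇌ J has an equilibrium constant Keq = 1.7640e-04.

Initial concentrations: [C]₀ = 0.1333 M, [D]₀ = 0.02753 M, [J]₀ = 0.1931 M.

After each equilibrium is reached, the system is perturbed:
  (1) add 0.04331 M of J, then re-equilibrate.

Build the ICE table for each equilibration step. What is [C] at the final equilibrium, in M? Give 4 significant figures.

[C]_eq = 0.8424 M

Q₀ = 2961 vs Keq = 1.7640e-04 ⇒ Q>K, reverse
Step 1:
                    C           D           J
  init         0.1333     0.02753      0.1931
  Δ            0.5793      0.1931     -0.1931
  eq           0.7126      0.2206  1.4080e-05
  solve Keq expr → x = -0.1931; check Q = 1.7640e-04
Then add 0.04331 M of J.
Step 2:
                    C           D           J
  init         0.7126      0.2206     0.04332
  Δ            0.1299      0.0433     -0.0433
  eq           0.8424      0.2639  2.7835e-05
  solve Keq expr → x = -0.0433; check Q = 1.7640e-04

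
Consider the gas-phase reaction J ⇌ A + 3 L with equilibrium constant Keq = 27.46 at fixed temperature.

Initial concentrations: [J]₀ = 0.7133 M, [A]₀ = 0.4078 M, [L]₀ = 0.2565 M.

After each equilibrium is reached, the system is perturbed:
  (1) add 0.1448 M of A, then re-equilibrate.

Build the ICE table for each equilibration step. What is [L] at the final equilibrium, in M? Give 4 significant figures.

Q₀ = 0.009648 vs Keq = 27.46 ⇒ Q<K, forward
Step 1:
                  J         A         L
  I          0.7133    0.4078    0.2565
  C         -0.5158    0.5158     1.547
  E          0.1975    0.9236     1.804
  solve Keq expr → x = 0.5158; check Q = 27.46
Then add 0.1448 M of A.
Step 2:
                  J         A         L
  I          0.1975     1.068     1.804
  C         0.01338  -0.01338  -0.04013
  E          0.2108     1.055     1.764
  solve Keq expr → x = -0.01338; check Q = 27.46

[L]_eq = 1.764 M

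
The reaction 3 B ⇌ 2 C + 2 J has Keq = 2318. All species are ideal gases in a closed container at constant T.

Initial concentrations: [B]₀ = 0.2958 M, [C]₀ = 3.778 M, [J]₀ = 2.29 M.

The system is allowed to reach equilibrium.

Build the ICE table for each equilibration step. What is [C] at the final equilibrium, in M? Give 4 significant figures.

[C]_eq = 3.764 M

Q₀ = 2892 vs Keq = 2318 ⇒ Q>K, reverse
Step 1:
                   B          C          J
  Initial     0.2958      3.778       2.29
  Change      0.0206   -0.01373   -0.01373
  Equil       0.3164      3.764      2.276
  solve Keq expr → x = -0.006866; check Q = 2318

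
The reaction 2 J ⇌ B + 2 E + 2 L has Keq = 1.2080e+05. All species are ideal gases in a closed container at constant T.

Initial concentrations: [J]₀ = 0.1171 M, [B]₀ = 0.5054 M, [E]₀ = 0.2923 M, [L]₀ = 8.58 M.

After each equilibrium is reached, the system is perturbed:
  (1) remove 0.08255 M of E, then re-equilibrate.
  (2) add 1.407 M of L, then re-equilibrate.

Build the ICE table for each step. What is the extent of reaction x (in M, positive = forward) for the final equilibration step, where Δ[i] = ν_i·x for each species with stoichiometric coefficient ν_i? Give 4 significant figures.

x = -4.7427e-04 M

Q₀ = 231.8 vs Keq = 1.2080e+05 ⇒ Q<K, forward
Step 1:
                    J           B           E           L
  Initial      0.1171      0.5054      0.2923        8.58
  Change      -0.1096     0.05479      0.1096      0.1096
  Equil       0.00752      0.5602      0.4019        8.69
  solve Keq expr → x = 0.05479; check Q = 1.2080e+05
Then remove 0.08255 M of E.
Step 2:
                    J           B           E           L
  Initial     0.00752      0.5602      0.3193        8.69
  Change    -0.001511  7.5567e-04    0.001511    0.001511
  Equil      0.006009      0.5609      0.3208       8.691
  solve Keq expr → x = 7.5567e-04; check Q = 1.2080e+05
Then add 1.407 M of L.
Step 3:
                    J           B           E           L
  Initial    0.006009      0.5609      0.3208        10.1
  Change   9.4853e-04 -4.7427e-04 -9.4853e-04 -9.4853e-04
  Equil      0.006957      0.5605      0.3199        10.1
  solve Keq expr → x = -4.7427e-04; check Q = 1.2080e+05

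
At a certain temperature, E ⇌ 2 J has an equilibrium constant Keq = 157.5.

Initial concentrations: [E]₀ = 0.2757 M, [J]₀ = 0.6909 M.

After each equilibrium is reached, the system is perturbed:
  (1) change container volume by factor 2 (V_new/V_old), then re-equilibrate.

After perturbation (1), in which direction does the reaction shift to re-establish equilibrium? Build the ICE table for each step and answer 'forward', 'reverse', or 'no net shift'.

Direction: forward

Q₀ = 1.731 vs Keq = 157.5 ⇒ Q<K, forward
Step 1:
                    E           J
  I            0.2757      0.6909
  C           -0.2662      0.5324
  E          0.009501       1.223
  solve Keq expr → x = 0.2662; check Q = 157.5
Then change container volume by factor 2 (V_new/V_old).
Step 2:
                    E           J
  I          0.004751      0.6116
  C         -0.002339    0.004678
  E          0.002412      0.6163
  solve Keq expr → x = 0.002339; check Q = 157.5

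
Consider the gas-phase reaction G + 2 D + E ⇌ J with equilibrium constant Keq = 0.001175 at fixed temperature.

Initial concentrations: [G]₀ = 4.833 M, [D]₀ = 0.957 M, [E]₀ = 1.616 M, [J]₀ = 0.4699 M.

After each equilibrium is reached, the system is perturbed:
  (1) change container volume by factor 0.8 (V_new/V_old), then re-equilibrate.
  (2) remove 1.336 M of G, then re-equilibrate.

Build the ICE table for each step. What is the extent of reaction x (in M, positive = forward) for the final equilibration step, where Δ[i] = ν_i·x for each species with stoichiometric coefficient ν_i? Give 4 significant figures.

x = -0.01599 M

Q₀ = 0.06569 vs Keq = 0.001175 ⇒ Q>K, reverse
Step 1:
                    G           D           E           J
  Initial       4.833       0.957       1.616      0.4699
  Change       0.4283      0.8567      0.4283     -0.4283
  Equil         5.261       1.814       2.044     0.04157
  solve Keq expr → x = -0.4283; check Q = 0.001175
Then change container volume by factor 0.8 (V_new/V_old).
Step 2:
                    G           D           E           J
  Initial       6.577       2.267       2.555     0.05196
  Change     -0.04037    -0.08073    -0.04037     0.04037
  Equil         6.536       2.186       2.515     0.09233
  solve Keq expr → x = 0.04037; check Q = 0.001175
Then remove 1.336 M of G.
Step 3:
                    G           D           E           J
  Initial         5.2       2.186       2.515     0.09233
  Change      0.01599     0.03198     0.01599    -0.01599
  Equil         5.216       2.218       2.531     0.07634
  solve Keq expr → x = -0.01599; check Q = 0.001175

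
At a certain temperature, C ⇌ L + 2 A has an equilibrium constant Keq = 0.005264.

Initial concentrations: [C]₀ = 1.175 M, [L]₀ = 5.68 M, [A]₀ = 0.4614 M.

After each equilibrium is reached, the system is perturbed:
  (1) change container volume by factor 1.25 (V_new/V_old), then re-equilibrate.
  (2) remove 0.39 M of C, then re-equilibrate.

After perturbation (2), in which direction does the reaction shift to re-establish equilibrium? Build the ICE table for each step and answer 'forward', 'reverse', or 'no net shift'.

Direction: reverse

Q₀ = 1.029 vs Keq = 0.005264 ⇒ Q>K, reverse
Step 1:
                    C           L           A
  init          1.175        5.68      0.4614
  Δ            0.2124     -0.2124     -0.4249
  eq            1.387       5.468     0.03655
  solve Keq expr → x = -0.2124; check Q = 0.005264
Then change container volume by factor 1.25 (V_new/V_old).
Step 2:
                    C           L           A
  init           1.11       4.374     0.02924
  Δ         -0.003617    0.003617    0.007235
  eq            1.106       4.378     0.03647
  solve Keq expr → x = 0.003617; check Q = 0.005264
Then remove 0.39 M of C.
Step 3:
                    C           L           A
  init         0.7163       4.378     0.03647
  Δ           0.00352    -0.00352   -0.007041
  eq           0.7198       4.374     0.02943
  solve Keq expr → x = -0.00352; check Q = 0.005264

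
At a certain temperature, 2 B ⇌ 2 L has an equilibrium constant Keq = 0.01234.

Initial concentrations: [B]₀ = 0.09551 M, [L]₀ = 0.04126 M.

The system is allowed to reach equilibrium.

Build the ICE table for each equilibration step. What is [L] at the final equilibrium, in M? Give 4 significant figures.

[L]_eq = 0.01367 M

Q₀ = 0.1866 vs Keq = 0.01234 ⇒ Q>K, reverse
Step 1:
                   B          L
  Initial    0.09551    0.04126
  Change     0.02759   -0.02759
  Equil       0.1231    0.01367
  solve Keq expr → x = -0.01379; check Q = 0.01234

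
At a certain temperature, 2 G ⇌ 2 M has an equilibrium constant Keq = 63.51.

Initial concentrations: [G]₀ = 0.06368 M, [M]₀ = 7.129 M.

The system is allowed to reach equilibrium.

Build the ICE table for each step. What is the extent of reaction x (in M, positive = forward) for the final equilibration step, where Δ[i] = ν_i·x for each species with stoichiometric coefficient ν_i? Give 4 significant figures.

Q₀ = 1.2533e+04 vs Keq = 63.51 ⇒ Q>K, reverse
Step 1:
                    G           M
  init        0.06368       7.129
  Δ            0.7382     -0.7382
  eq           0.8019       6.391
  solve Keq expr → x = -0.3691; check Q = 63.51

x = -0.3691 M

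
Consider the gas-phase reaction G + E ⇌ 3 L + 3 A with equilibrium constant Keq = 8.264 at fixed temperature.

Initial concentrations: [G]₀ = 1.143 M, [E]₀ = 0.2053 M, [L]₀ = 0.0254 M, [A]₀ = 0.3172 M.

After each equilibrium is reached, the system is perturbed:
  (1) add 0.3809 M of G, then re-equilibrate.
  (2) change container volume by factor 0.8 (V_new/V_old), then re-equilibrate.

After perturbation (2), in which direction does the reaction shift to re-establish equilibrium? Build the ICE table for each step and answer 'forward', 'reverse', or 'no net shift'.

Direction: reverse

Q₀ = 2.2288e-06 vs Keq = 8.264 ⇒ Q<K, forward
Step 1:
                  G         E         L         A
  I           1.143    0.2053    0.0254    0.3172
  C         -0.1877   -0.1877    0.5631    0.5631
  E          0.9553   0.01761    0.5885    0.8803
  solve Keq expr → x = 0.1877; check Q = 8.264
Then add 0.3809 M of G.
Step 2:
                  G         E         L         A
  I           1.336   0.01761    0.5885    0.8803
  C       -0.003733 -0.003733    0.0112    0.0112
  E           1.332   0.01387    0.5997    0.8915
  solve Keq expr → x = 0.003733; check Q = 8.264
Then change container volume by factor 0.8 (V_new/V_old).
Step 3:
                  G         E         L         A
  I           1.666   0.01734    0.7496     1.114
  C         0.01408   0.01408  -0.04223  -0.04223
  E            1.68   0.03142    0.7074     1.072
  solve Keq expr → x = -0.01408; check Q = 8.264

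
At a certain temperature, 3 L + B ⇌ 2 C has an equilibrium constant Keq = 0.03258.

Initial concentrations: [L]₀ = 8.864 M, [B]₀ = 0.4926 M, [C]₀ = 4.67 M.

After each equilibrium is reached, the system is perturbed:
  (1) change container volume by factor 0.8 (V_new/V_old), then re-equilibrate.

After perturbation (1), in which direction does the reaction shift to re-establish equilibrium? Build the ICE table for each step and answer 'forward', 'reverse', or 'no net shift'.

Q₀ = 0.06357 vs Keq = 0.03258 ⇒ Q>K, reverse
Step 1:
                    L           B           C
  I             8.864      0.4926        4.67
  C            0.5571      0.1857     -0.3714
  E             9.421      0.6783       4.299
  solve Keq expr → x = -0.1857; check Q = 0.03258
Then change container volume by factor 0.8 (V_new/V_old).
Step 2:
                    L           B           C
  I             11.78      0.8479       5.373
  C           -0.4766     -0.1589      0.3177
  E              11.3       0.689       5.691
  solve Keq expr → x = 0.1589; check Q = 0.03258

Direction: forward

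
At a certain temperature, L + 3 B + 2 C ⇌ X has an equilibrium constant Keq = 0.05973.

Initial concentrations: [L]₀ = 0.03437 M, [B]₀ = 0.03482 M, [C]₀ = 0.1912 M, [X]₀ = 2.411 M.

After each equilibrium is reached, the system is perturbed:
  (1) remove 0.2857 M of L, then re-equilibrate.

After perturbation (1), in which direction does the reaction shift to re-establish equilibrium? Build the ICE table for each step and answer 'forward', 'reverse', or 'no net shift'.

Q₀ = 4.5452e+07 vs Keq = 0.05973 ⇒ Q>K, reverse
Step 1:
                   L          B          C          X
  Initial    0.03437    0.03482     0.1912      2.411
  Change      0.7547      2.264      1.509    -0.7547
  Equil       0.7891      2.299      1.701      1.656
  solve Keq expr → x = -0.7547; check Q = 0.05973
Then remove 0.2857 M of L.
Step 2:
                   L          B          C          X
  Initial     0.5034      2.299      1.701      1.656
  Change     0.05244     0.1573     0.1049   -0.05244
  Equil       0.5558      2.456      1.806      1.604
  solve Keq expr → x = -0.05244; check Q = 0.05973

Direction: reverse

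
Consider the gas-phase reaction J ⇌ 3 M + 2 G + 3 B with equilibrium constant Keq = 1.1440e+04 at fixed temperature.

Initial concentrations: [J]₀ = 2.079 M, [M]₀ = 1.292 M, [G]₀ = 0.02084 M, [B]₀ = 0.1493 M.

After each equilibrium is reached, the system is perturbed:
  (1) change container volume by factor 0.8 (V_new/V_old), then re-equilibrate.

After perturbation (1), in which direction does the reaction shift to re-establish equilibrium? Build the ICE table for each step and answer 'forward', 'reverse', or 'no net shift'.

Q₀ = 1.4994e-06 vs Keq = 1.1440e+04 ⇒ Q<K, forward
Step 1:
                  J         M         G         B
  I           2.079     1.292   0.02084    0.1493
  C          -1.026     3.078     2.052     3.078
  E           1.053      4.37     2.073     3.227
  solve Keq expr → x = 1.026; check Q = 1.1440e+04
Then change container volume by factor 0.8 (V_new/V_old).
Step 2:
                  J         M         G         B
  I           1.316     5.462     2.591     4.034
  C          0.2359   -0.7078   -0.4718   -0.7078
  E           1.552     4.754     2.119     3.326
  solve Keq expr → x = -0.2359; check Q = 1.1440e+04

Direction: reverse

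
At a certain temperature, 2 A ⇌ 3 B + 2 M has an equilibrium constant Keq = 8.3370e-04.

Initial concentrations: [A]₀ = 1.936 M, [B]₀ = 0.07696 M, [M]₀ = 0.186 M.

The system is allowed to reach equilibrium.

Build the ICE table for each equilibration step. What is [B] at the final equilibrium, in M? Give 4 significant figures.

Q₀ = 4.2074e-06 vs Keq = 8.3370e-04 ⇒ Q<K, forward
Step 1:
                  A         B         M
  init        1.936   0.07696     0.186
  Δ          -0.143    0.2145     0.143
  eq          1.793    0.2915     0.329
  solve Keq expr → x = 0.0715; check Q = 8.3370e-04

[B]_eq = 0.2915 M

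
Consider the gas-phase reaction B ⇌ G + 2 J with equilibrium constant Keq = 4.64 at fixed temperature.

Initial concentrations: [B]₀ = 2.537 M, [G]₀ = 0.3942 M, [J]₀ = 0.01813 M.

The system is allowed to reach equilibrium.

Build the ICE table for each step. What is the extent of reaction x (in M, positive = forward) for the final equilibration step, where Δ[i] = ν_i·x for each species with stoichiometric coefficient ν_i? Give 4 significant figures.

Q₀ = 5.1073e-05 vs Keq = 4.64 ⇒ Q<K, forward
Step 1:
                  B         G         J
  I           2.537    0.3942   0.01813
  C          -1.069     1.069     2.139
  E           1.468     1.464     2.157
  solve Keq expr → x = 1.069; check Q = 4.64

x = 1.069 M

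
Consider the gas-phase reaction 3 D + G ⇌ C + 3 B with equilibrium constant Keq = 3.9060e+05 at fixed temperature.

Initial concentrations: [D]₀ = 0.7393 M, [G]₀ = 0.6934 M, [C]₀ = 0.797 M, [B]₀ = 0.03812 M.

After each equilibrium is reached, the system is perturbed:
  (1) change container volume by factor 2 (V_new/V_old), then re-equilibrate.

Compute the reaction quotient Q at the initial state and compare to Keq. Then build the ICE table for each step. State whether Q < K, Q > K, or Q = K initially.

Q₀ = 1.5757e-04; Q < K (proceeds forward)

Q₀ = 1.5757e-04 vs Keq = 3.9060e+05 ⇒ Q<K, forward
Step 1:
                  D         G         C         B
  init       0.7393    0.6934     0.797   0.03812
  Δ         -0.7255   -0.2418    0.2418    0.7255
  eq        0.01379    0.4516     1.039    0.7636
  solve Keq expr → x = 0.2418; check Q = 3.9060e+05
Then change container volume by factor 2 (V_new/V_old).
Step 2:
                  D         G         C         B
  init     0.006895    0.2258    0.5194    0.3818
  Δ               0         0         0         0
  eq       0.006895    0.2258    0.5194    0.3818
  solve Keq expr → x = 0; check Q = 3.9060e+05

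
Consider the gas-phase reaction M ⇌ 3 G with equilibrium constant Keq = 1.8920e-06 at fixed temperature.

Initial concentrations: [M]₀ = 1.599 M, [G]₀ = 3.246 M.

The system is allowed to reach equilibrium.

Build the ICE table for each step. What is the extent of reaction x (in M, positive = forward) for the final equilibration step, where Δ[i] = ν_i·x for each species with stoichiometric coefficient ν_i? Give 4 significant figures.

x = -1.076 M

Q₀ = 21.39 vs Keq = 1.8920e-06 ⇒ Q>K, reverse
Step 1:
                  M         G
  I           1.599     3.246
  C           1.076    -3.229
  E           2.675   0.01717
  solve Keq expr → x = -1.076; check Q = 1.8920e-06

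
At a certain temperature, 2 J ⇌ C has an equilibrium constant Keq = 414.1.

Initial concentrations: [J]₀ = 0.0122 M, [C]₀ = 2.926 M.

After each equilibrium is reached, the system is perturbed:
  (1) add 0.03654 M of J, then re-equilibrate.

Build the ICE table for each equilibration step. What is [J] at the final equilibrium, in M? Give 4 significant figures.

Q₀ = 1.9659e+04 vs Keq = 414.1 ⇒ Q>K, reverse
Step 1:
                    J           C
  Initial      0.0122       2.926
  Change      0.07135    -0.03567
  Equil       0.08355        2.89
  solve Keq expr → x = -0.03567; check Q = 414.1
Then add 0.03654 M of J.
Step 2:
                    J           C
  Initial      0.1201        2.89
  Change     -0.03628     0.01814
  Equil       0.08381       2.908
  solve Keq expr → x = 0.01814; check Q = 414.1

[J]_eq = 0.08381 M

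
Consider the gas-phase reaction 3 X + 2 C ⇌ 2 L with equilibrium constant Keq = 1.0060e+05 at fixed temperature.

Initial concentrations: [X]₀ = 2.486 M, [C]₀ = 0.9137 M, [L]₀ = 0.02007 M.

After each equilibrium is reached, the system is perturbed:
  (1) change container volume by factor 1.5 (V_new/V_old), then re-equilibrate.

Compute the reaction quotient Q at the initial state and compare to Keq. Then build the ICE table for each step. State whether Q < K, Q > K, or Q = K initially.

Q₀ = 3.1404e-05; Q < K (proceeds forward)

Q₀ = 3.1404e-05 vs Keq = 1.0060e+05 ⇒ Q<K, forward
Step 1:
                  X         C         L
  I           2.486    0.9137   0.02007
  C          -1.367   -0.9112    0.9112
  E           1.119   0.00248    0.9313
  solve Keq expr → x = 0.4556; check Q = 1.0060e+05
Then change container volume by factor 1.5 (V_new/V_old).
Step 2:
                  X         C         L
  I          0.7461  0.001653    0.6209
  C        0.002047  0.001365 -0.001365
  E          0.7482  0.003018    0.6195
  solve Keq expr → x = -6.8245e-04; check Q = 1.0060e+05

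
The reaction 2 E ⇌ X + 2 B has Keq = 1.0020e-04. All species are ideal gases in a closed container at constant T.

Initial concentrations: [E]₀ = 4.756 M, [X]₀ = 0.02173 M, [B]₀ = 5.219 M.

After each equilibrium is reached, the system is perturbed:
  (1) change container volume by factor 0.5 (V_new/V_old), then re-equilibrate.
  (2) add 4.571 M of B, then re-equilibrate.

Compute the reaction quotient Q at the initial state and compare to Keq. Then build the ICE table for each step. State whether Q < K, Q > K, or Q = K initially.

Q₀ = 0.02617; Q > K (proceeds reverse)

Q₀ = 0.02617 vs Keq = 1.0020e-04 ⇒ Q>K, reverse
Step 1:
                    E           X           B
  init          4.756     0.02173       5.219
  Δ           0.04329    -0.02164    -0.04329
  eq            4.799  8.6155e-05       5.176
  solve Keq expr → x = -0.02164; check Q = 1.0020e-04
Then change container volume by factor 0.5 (V_new/V_old).
Step 2:
                    E           X           B
  init          9.599  1.7231e-04       10.35
  Δ        1.7230e-04 -8.6149e-05 -1.7230e-04
  eq            9.599  8.6161e-05       10.35
  solve Keq expr → x = -8.6149e-05; check Q = 1.0020e-04
Then add 4.571 M of B.
Step 3:
                    E           X           B
  init          9.599  8.6161e-05       14.92
  Δ        8.9400e-05 -4.4700e-05 -8.9400e-05
  eq            9.599  4.1461e-05       14.92
  solve Keq expr → x = -4.4700e-05; check Q = 1.0020e-04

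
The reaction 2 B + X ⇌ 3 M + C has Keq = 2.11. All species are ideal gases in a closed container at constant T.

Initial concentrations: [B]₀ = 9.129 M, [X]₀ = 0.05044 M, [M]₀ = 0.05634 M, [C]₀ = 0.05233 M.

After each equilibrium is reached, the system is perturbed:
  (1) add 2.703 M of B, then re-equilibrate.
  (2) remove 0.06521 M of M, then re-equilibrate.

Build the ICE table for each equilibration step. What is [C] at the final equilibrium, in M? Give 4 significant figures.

[C]_eq = 0.1028 M

Q₀ = 2.2263e-06 vs Keq = 2.11 ⇒ Q<K, forward
Step 1:
                   B          X          M          C
  I            9.129    0.05044    0.05634    0.05233
  C          -0.1009   -0.05043     0.1513    0.05043
  E            9.028 5.3496e-06     0.2076     0.1028
  solve Keq expr → x = 0.05043; check Q = 2.11
Then add 2.703 M of B.
Step 2:
                   B          X          M          C
  I            11.73 5.3496e-06     0.2076     0.1028
  C       -4.3617e-06 -2.1809e-06 6.5426e-06 2.1809e-06
  E            11.73 3.1688e-06     0.2077     0.1028
  solve Keq expr → x = 2.1809e-06; check Q = 2.11
Then remove 0.06521 M of M.
Step 3:
                   B          X          M          C
  I            11.73 3.1688e-06     0.1424     0.1028
  C       -4.2916e-06 -2.1458e-06 6.4374e-06 2.1458e-06
  E            11.73 1.0230e-06     0.1424     0.1028
  solve Keq expr → x = 2.1458e-06; check Q = 2.11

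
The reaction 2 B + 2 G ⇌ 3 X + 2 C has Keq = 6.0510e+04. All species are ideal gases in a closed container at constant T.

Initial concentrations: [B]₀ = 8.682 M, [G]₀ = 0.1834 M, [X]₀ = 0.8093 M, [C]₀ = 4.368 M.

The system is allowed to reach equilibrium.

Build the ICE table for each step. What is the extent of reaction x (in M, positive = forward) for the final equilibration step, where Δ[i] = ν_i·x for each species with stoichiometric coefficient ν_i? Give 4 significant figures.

x = 0.09048 M

Q₀ = 3.989 vs Keq = 6.0510e+04 ⇒ Q<K, forward
Step 1:
                  B         G         X         C
  Initial     8.682    0.1834    0.8093     4.368
  Change     -0.181    -0.181    0.2714     0.181
  Equil       8.501  0.002444     1.081     4.549
  solve Keq expr → x = 0.09048; check Q = 6.0510e+04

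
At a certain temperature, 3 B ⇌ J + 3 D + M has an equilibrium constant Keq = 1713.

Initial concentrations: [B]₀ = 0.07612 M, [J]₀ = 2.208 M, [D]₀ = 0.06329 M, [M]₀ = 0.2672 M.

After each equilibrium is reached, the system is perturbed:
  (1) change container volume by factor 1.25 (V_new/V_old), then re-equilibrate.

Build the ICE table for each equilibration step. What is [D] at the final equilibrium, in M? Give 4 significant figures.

Q₀ = 0.3391 vs Keq = 1713 ⇒ Q<K, forward
Step 1:
                    B           J           D           M
  I           0.07612       2.208     0.06329      0.2672
  C          -0.06673     0.02224     0.06673     0.02224
  E          0.009391        2.23        0.13      0.2894
  solve Keq expr → x = 0.02224; check Q = 1713
Then change container volume by factor 1.25 (V_new/V_old).
Step 2:
                    B           J           D           M
  I          0.007513       1.784       0.104      0.2316
  C       -9.7439e-04  3.2480e-04  9.7439e-04  3.2480e-04
  E          0.006539       1.785       0.105      0.2319
  solve Keq expr → x = 3.2480e-04; check Q = 1713

[D]_eq = 0.105 M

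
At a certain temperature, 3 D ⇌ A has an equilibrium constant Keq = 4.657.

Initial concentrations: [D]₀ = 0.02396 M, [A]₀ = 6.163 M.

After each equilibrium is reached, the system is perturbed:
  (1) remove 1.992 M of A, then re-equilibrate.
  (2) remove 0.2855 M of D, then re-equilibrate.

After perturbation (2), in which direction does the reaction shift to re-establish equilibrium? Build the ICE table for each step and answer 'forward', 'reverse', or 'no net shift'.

Q₀ = 4.4806e+05 vs Keq = 4.657 ⇒ Q>K, reverse
Step 1:
                  D         A
  Initial   0.02396     6.163
  Change      1.053   -0.3509
  Equil       1.077     5.812
  solve Keq expr → x = -0.3509; check Q = 4.657
Then remove 1.992 M of A.
Step 2:
                  D         A
  Initial     1.077      3.82
  Change    -0.1368   0.04561
  Equil      0.9398     3.866
  solve Keq expr → x = 0.04561; check Q = 4.657
Then remove 0.2855 M of D.
Step 3:
                  D         A
  Initial    0.6543     3.866
  Change     0.2779  -0.09264
  Equil      0.9322     3.773
  solve Keq expr → x = -0.09264; check Q = 4.657

Direction: reverse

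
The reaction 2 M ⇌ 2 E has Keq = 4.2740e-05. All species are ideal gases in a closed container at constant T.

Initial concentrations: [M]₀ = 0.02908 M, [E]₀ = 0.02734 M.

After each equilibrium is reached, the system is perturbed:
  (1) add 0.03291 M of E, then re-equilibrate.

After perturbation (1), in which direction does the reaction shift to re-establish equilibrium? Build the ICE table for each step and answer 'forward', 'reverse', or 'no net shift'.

Q₀ = 0.8839 vs Keq = 4.2740e-05 ⇒ Q>K, reverse
Step 1:
                   M          E
  I          0.02908    0.02734
  C          0.02697   -0.02697
  E          0.05605 3.6645e-04
  solve Keq expr → x = -0.01349; check Q = 4.2740e-05
Then add 0.03291 M of E.
Step 2:
                   M          E
  I          0.05605    0.03328
  C           0.0327    -0.0327
  E          0.08875 5.8021e-04
  solve Keq expr → x = -0.01635; check Q = 4.2740e-05

Direction: reverse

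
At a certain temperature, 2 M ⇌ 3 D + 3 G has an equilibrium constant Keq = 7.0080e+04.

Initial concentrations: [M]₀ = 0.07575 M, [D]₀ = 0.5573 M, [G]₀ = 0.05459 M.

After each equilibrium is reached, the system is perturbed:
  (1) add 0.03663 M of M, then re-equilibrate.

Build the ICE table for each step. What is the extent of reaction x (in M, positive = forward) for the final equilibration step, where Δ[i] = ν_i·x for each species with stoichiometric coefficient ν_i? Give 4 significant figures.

x = 0.01826 M

Q₀ = 0.004907 vs Keq = 7.0080e+04 ⇒ Q<K, forward
Step 1:
                   M          D          G
  init       0.07575     0.5573    0.05459
  Δ         -0.07561     0.1134     0.1134
  eq      1.4288e-04     0.6707      0.168
  solve Keq expr → x = 0.0378; check Q = 7.0080e+04
Then add 0.03663 M of M.
Step 2:
                   M          D          G
  init       0.03677     0.6707      0.168
  Δ         -0.03653    0.05479    0.05479
  eq      2.4548e-04     0.7255     0.2228
  solve Keq expr → x = 0.01826; check Q = 7.0080e+04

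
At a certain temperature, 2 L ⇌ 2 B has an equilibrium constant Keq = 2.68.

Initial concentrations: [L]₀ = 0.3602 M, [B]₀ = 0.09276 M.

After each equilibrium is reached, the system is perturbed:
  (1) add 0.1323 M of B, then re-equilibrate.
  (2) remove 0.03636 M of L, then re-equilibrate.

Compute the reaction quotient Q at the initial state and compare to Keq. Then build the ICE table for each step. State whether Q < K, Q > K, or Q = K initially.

Q₀ = 0.06632; Q < K (proceeds forward)

Q₀ = 0.06632 vs Keq = 2.68 ⇒ Q<K, forward
Step 1:
                    L           B
  Initial      0.3602     0.09276
  Change      -0.1884      0.1884
  Equil        0.1718      0.2812
  solve Keq expr → x = 0.09422; check Q = 2.68
Then add 0.1323 M of B.
Step 2:
                    L           B
  Initial      0.1718      0.4135
  Change      0.05017    -0.05017
  Equil        0.2219      0.3633
  solve Keq expr → x = -0.02508; check Q = 2.68
Then remove 0.03636 M of L.
Step 3:
                    L           B
  Initial      0.1856      0.3633
  Change      0.02257    -0.02257
  Equil        0.2081      0.3408
  solve Keq expr → x = -0.01129; check Q = 2.68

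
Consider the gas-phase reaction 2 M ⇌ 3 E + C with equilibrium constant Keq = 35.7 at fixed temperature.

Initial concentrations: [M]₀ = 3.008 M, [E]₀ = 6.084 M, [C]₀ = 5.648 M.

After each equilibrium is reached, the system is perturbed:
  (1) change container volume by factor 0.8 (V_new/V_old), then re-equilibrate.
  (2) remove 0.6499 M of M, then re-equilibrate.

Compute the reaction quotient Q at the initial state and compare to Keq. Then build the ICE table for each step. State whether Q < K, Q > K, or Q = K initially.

Q₀ = 140.6; Q > K (proceeds reverse)

Q₀ = 140.6 vs Keq = 35.7 ⇒ Q>K, reverse
Step 1:
                  M         E         C
  Initial     3.008     6.084     5.648
  Change     0.9073    -1.361   -0.4537
  Equil       3.915     4.723     5.194
  solve Keq expr → x = -0.4537; check Q = 35.7
Then change container volume by factor 0.8 (V_new/V_old).
Step 2:
                  M         E         C
  Initial     4.894     5.904     6.493
  Change     0.3511   -0.5266   -0.1755
  Equil       5.245     5.377     6.317
  solve Keq expr → x = -0.1755; check Q = 35.7
Then remove 0.6499 M of M.
Step 3:
                  M         E         C
  Initial     4.595     5.377     6.317
  Change     0.1936   -0.2904  -0.09681
  Equil       4.789     5.087     6.221
  solve Keq expr → x = -0.09681; check Q = 35.7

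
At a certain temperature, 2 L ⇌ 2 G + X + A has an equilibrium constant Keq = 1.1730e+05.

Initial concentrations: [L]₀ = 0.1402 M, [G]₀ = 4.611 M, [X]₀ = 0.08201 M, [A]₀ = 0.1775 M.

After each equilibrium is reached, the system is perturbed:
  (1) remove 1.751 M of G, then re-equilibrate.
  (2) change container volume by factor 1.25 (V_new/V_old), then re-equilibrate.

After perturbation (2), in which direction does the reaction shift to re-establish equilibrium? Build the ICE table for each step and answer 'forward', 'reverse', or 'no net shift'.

Direction: forward

Q₀ = 15.75 vs Keq = 1.1730e+05 ⇒ Q<K, forward
Step 1:
                  L         G         X         A
  Initial    0.1402     4.611   0.08201    0.1775
  Change    -0.1375    0.1375   0.06876   0.06876
  Equil    0.002672     4.749    0.1508    0.2463
  solve Keq expr → x = 0.06876; check Q = 1.1730e+05
Then remove 1.751 M of G.
Step 2:
                  L         G         X         A
  Initial  0.002672     2.998    0.1508    0.2463
  Change  -9.8018e-04 9.8018e-04 4.9009e-04 4.9009e-04
  Equil    0.001691     2.999    0.1513    0.2468
  solve Keq expr → x = 4.9009e-04; check Q = 1.1730e+05
Then change container volume by factor 1.25 (V_new/V_old).
Step 3:
                  L         G         X         A
  Initial  0.001353     2.399     0.121    0.1974
  Change  -2.6954e-04 2.6954e-04 1.3477e-04 1.3477e-04
  Equil    0.001084     2.399    0.1211    0.1975
  solve Keq expr → x = 1.3477e-04; check Q = 1.1730e+05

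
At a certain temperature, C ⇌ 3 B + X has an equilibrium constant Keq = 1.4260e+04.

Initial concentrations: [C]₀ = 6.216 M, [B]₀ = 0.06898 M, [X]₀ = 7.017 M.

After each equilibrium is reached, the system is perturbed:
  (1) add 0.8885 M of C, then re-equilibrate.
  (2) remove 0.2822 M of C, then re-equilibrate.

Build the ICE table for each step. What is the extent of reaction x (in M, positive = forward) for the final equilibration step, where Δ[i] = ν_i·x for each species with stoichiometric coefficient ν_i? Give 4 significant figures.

x = -0.1061 M

Q₀ = 3.7052e-04 vs Keq = 1.4260e+04 ⇒ Q<K, forward
Step 1:
                   C          B          X
  I            6.216    0.06898      7.017
  C           -4.378      13.13      4.378
  E            1.838       13.2      11.39
  solve Keq expr → x = 4.378; check Q = 1.4260e+04
Then add 0.8885 M of C.
Step 2:
                   C          B          X
  I            2.727       13.2      11.39
  C          -0.3474      1.042     0.3474
  E             2.38      14.24      11.74
  solve Keq expr → x = 0.3474; check Q = 1.4260e+04
Then remove 0.2822 M of C.
Step 3:
                   C          B          X
  I            2.097      14.24      11.74
  C           0.1061    -0.3183    -0.1061
  E            2.203      13.93      11.64
  solve Keq expr → x = -0.1061; check Q = 1.4260e+04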